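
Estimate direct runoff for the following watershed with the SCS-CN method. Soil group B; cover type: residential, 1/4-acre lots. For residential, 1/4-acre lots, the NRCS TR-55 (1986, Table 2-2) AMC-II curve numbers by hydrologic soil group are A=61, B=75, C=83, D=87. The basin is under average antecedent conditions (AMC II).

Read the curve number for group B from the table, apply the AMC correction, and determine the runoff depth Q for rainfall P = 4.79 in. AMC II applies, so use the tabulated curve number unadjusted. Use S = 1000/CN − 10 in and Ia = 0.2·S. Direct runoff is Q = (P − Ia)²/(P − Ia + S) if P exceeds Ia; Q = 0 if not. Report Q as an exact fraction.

NRCS table: residential, 1/4-acre lots, soil group B → CN(II) = 75
Average conditions: CN = 75 (no AMC adjustment).
Retention S: 1000/CN − 10 with CN=75.000 → S = 10/3 ≈ 3.333 in
Initial abstraction Ia = S/5 = (10/3)/5 = 2/3 ≈ 0.667 in
P − Ia = 4.790 − 0.667 = 1237/300 ≈ 4.123 in (> 0, runoff occurs)
Runoff Q = (P−Ia)²/(P−Ia+S) = (4.123)²/(4.123+3.333) = 1530169/671100 ≈ 2.280 in

Q = 1530169/671100 in ≈ 2.280 in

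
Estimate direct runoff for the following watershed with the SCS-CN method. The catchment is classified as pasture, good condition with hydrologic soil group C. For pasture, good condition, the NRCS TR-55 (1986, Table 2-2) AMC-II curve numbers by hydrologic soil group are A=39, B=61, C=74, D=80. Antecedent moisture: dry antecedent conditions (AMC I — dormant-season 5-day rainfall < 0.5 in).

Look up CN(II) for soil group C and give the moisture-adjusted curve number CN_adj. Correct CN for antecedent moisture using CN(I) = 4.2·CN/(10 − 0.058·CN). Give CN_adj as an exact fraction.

CN_adj = 77700/1427 ≈ 54.450

NRCS table: pasture, good condition, soil group C → CN(II) = 74
Dry (AMC I): CN(I) = 4.2·74/(10 − 0.058·74) = (1554/5)/(1427/250) = 77700/1427 ≈ 54.450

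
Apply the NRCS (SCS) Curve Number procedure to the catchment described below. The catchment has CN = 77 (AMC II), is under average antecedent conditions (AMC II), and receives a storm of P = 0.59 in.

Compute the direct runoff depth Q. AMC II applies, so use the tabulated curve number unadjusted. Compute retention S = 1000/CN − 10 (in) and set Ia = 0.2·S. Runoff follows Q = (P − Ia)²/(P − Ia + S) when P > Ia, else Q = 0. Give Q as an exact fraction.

Q = 0 in ≈ 0.000 in

Average conditions: CN = 77 (no AMC adjustment).
Max retention: S = 1000/77 − 10 = 230/77 in (≈ 2.987 in)
Ia = 0.2S: 0.2·2.987 = 0.597 in (exactly 46/77)
P = 0.590 ≤ Ia = 0.597 in: entire storm abstracted, Q = 0.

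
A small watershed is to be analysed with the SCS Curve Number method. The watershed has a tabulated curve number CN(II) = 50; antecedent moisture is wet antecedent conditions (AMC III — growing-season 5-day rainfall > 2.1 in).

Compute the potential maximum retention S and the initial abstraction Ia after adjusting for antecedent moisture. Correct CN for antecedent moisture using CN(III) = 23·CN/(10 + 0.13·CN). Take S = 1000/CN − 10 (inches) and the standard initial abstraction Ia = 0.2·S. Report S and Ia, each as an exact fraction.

S = 100/23 in ≈ 4.348 in; Ia = 20/23 in ≈ 0.870 in

Adjust CN=50 to AMC III: 23·50/(10 + 0.13·50) → 1150 ÷ (33/2) = 2300/33 ≈ 69.697
Max retention: S = 1000/(2300/33) − 10 = 100/23 in (≈ 4.348 in)
Ia = 0.2S: 0.2·4.348 = 0.870 in (exactly 20/23)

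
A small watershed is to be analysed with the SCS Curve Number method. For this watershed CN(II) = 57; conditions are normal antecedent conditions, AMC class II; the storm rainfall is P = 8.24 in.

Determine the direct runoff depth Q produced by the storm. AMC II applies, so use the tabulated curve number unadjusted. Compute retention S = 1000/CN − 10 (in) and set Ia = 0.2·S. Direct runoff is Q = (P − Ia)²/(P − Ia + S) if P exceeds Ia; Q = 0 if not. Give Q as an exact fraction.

CN(II) = 57; AMC II needs no correction.
Max retention: S = 1000/57 − 10 = 430/57 in (≈ 7.544 in)
Initial abstraction Ia = S/5 = (430/57)/5 = 86/57 ≈ 1.509 in
Since P=8.240 > Ia=1.509: effective rainfall P−Ia = 9592/1425 in
Q = (9592/1425)²/((9592/1425) + 430/57) = (92006464/2030625)/(20342/1425) = 46003232/14493675 in ≈ 3.174 in

Q = 46003232/14493675 in ≈ 3.174 in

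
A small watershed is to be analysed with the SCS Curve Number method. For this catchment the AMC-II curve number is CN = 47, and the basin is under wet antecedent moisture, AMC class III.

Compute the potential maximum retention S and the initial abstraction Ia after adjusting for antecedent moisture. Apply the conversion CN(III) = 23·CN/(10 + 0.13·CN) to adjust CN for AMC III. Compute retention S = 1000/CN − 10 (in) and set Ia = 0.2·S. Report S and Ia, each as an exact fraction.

S = 5300/1081 in ≈ 4.903 in; Ia = 1060/1081 in ≈ 0.981 in

Adjust CN=47 to AMC III: 23·47/(10 + 0.13·47) → 1081 ÷ (1611/100) = 108100/1611 ≈ 67.101
Max retention: S = 1000/(108100/1611) − 10 = 5300/1081 in (≈ 4.903 in)
Ia = 0.2S: 0.2·4.903 = 0.981 in (exactly 1060/1081)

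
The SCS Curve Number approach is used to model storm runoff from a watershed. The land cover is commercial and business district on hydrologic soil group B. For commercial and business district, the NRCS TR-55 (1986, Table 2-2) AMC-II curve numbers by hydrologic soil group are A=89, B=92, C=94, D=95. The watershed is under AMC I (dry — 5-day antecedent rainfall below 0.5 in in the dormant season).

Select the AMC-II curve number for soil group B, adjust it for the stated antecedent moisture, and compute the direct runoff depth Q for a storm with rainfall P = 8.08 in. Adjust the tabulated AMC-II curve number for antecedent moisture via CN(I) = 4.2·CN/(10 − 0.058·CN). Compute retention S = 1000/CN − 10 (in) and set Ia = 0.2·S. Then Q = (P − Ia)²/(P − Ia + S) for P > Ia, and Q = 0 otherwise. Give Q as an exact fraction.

NRCS table: commercial and business district, soil group B → CN(II) = 92
CN(I) from CN(II)=92: (4.2·92)/(10 − 0.058·92) = 48300/583 ≈ 82.847
Retention S: 1000/CN − 10 with CN=82.847 → S = 1000/483 ≈ 2.070 in
Initial abstraction Ia = S/5 = (1000/483)/5 = 200/483 ≈ 0.414 in
Since P=8.080 > Ia=0.414: effective rainfall P−Ia = 92566/12075 in
Runoff Q = (P−Ia)²/(P−Ia+S) = (7.666)²/(7.666+2.070) = 4284232178/709804725 ≈ 6.036 in

Q = 4284232178/709804725 in ≈ 6.036 in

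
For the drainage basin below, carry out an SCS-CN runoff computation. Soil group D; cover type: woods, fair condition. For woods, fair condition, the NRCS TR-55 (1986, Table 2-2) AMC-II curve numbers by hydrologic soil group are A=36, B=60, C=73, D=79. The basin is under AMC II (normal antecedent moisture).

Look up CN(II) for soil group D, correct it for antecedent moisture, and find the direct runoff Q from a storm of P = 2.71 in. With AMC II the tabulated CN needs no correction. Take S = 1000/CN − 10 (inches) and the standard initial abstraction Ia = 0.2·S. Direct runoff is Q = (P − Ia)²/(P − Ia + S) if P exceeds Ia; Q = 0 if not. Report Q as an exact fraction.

Q = 296149681/301851100 in ≈ 0.981 in

NRCS table: woods, fair condition, soil group D → CN(II) = 79
CN(II) = 79; AMC II needs no correction.
Retention S: 1000/CN − 10 with CN=79.000 → S = 210/79 ≈ 2.658 in
Ia = 0.2·(210/79) = 42/79 in ≈ 0.532 in
Since P=2.710 > Ia=0.532: effective rainfall P−Ia = 17209/7900 in
Q = (17209/7900)²/((17209/7900) + 210/79) = (296149681/62410000)/(38209/7900) = 296149681/301851100 in ≈ 0.981 in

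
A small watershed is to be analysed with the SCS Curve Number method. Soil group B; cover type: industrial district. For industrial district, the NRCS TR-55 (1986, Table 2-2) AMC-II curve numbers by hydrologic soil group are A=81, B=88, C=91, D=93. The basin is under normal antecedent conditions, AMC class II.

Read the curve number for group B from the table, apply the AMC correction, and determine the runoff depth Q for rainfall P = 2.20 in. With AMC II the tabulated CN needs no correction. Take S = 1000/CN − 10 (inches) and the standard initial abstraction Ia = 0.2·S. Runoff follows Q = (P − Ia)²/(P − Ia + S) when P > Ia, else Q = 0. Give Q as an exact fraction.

NRCS table: industrial district, soil group B → CN(II) = 88
AMC II — tabulated CN = 88 applies directly.
Max retention: S = 1000/88 − 10 = 15/11 in (≈ 1.364 in)
Initial abstraction Ia = S/5 = (15/11)/5 = 3/11 ≈ 0.273 in
P − Ia = 2.200 − 0.273 = 106/55 ≈ 1.927 in (> 0, runoff occurs)
Q: (106/55)² ÷ (181/55) = 11236/9955 in (≈ 1.129 in)

Q = 11236/9955 in ≈ 1.129 in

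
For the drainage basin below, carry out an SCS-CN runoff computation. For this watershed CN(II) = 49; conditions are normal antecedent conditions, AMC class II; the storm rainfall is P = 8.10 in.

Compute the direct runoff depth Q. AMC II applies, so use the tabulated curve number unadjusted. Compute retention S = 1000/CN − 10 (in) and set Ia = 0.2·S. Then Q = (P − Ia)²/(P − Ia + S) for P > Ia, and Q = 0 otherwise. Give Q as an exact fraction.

Q = 2898867/1314670 in ≈ 2.205 in

CN(II) = 49; AMC II needs no correction.
Retention S: 1000/CN − 10 with CN=49.000 → S = 510/49 ≈ 10.408 in
Ia = 0.2·(510/49) = 102/49 in ≈ 2.082 in
Excess rainfall: 8.100 − 2.082 = 6.018 in; P > Ia so Q > 0
Q = (2949/490)²/((2949/490) + 510/49) = (8696601/240100)/(8049/490) = 2898867/1314670 in ≈ 2.205 in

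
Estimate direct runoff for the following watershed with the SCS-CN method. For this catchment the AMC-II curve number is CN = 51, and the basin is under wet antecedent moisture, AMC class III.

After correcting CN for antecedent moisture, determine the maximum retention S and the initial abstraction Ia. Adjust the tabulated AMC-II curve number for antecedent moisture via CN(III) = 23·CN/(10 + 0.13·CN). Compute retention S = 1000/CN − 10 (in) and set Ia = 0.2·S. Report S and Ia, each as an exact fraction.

S = 4900/1173 in ≈ 4.177 in; Ia = 980/1173 in ≈ 0.835 in

Adjust CN=51 to AMC III: 23·51/(10 + 0.13·51) → 1173 ÷ (1663/100) = 117300/1663 ≈ 70.535
Retention S: 1000/CN − 10 with CN=70.535 → S = 4900/1173 ≈ 4.177 in
Ia = 0.2S: 0.2·4.177 = 0.835 in (exactly 980/1173)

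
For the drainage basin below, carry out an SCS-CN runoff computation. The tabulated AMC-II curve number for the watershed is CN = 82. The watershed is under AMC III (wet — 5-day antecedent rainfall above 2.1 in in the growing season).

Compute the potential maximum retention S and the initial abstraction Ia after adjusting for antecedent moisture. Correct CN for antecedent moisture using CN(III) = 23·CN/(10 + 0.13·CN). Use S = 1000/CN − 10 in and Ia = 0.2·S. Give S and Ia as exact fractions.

S = 900/943 in ≈ 0.954 in; Ia = 180/943 in ≈ 0.191 in

Adjust CN=82 to AMC III: 23·82/(10 + 0.13·82) → 1886 ÷ (1033/50) = 94300/1033 ≈ 91.288
Max retention: S = 1000/(94300/1033) − 10 = 900/943 in (≈ 0.954 in)
Initial abstraction Ia = S/5 = (900/943)/5 = 180/943 ≈ 0.191 in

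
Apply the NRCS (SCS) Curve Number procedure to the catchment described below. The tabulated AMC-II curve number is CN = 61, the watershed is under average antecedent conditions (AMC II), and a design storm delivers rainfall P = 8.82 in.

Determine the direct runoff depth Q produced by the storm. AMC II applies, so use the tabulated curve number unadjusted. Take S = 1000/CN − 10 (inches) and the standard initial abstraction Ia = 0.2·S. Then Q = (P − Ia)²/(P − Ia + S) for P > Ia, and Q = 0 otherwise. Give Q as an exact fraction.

CN(II) = 61; AMC II needs no correction.
Retention S: 1000/CN − 10 with CN=61.000 → S = 390/61 ≈ 6.393 in
Ia = 0.2·(390/61) = 78/61 in ≈ 1.279 in
Excess rainfall: 8.820 − 1.279 = 7.541 in; P > Ia so Q > 0
Q: (23001/3050)² ÷ (42501/3050) = 176348667/43209350 in (≈ 4.081 in)

Q = 176348667/43209350 in ≈ 4.081 in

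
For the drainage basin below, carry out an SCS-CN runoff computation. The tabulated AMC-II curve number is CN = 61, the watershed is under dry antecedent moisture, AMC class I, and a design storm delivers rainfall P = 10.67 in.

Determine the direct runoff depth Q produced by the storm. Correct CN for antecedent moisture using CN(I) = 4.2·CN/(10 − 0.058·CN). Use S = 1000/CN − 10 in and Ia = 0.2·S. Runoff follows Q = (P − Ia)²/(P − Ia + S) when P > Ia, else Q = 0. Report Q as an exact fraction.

CN(I) from CN(II)=61: (4.2·61)/(10 − 0.058·61) = 42700/1077 ≈ 39.647
Retention S: 1000/CN − 10 with CN=39.647 → S = 6500/427 ≈ 15.222 in
Ia = 0.2S: 0.2·15.222 = 3.044 in (exactly 1300/427)
P − Ia = 10.670 − 3.044 = 325609/42700 ≈ 7.626 in (> 0, runoff occurs)
Runoff Q = (P−Ia)²/(P−Ia+S) = (7.626)²/(7.626+15.222) = 106021220881/41658504300 ≈ 2.545 in

Q = 106021220881/41658504300 in ≈ 2.545 in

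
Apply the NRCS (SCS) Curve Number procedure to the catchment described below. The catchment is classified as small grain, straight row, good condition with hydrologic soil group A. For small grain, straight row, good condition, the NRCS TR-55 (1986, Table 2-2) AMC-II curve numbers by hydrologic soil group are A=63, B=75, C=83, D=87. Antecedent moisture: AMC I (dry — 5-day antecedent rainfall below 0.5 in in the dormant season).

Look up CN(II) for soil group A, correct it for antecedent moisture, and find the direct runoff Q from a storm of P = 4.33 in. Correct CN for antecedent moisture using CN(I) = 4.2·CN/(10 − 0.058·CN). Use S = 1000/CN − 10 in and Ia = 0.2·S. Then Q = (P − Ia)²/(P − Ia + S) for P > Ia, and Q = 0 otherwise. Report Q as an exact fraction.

Q = 41151773881/271593245700 in ≈ 0.152 in

NRCS table: small grain, straight row, good condition, soil group A → CN(II) = 63
CN(I) from CN(II)=63: (4.2·63)/(10 − 0.058·63) = 132300/3173 ≈ 41.696
S = 1000/(132300/3173) − 10 = 18500/1323 in ≈ 13.983 in
Initial abstraction Ia = S/5 = (18500/1323)/5 = 3700/1323 ≈ 2.797 in
Since P=4.330 > Ia=2.797: effective rainfall P−Ia = 202859/132300 in
Runoff Q = (P−Ia)²/(P−Ia+S) = (1.533)²/(1.533+13.983) = 41151773881/271593245700 ≈ 0.152 in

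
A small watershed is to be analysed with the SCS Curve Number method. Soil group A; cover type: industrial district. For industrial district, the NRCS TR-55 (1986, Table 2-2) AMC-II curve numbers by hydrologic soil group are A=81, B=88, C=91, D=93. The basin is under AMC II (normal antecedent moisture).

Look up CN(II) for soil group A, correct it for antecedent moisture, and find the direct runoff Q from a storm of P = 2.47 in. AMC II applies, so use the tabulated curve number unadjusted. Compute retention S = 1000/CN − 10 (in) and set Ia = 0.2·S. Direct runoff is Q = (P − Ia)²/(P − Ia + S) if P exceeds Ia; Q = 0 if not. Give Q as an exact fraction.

NRCS table: industrial district, soil group A → CN(II) = 81
CN(II) = 81; AMC II needs no correction.
S = 1000/81 − 10 = 190/81 in ≈ 2.346 in
Initial abstraction Ia = S/5 = (190/81)/5 = 38/81 ≈ 0.469 in
P − Ia = 2.470 − 0.469 = 16207/8100 ≈ 2.001 in (> 0, runoff occurs)
Q: (16207/8100)² ÷ (35207/8100) = 13824571/15009300 in (≈ 0.921 in)

Q = 13824571/15009300 in ≈ 0.921 in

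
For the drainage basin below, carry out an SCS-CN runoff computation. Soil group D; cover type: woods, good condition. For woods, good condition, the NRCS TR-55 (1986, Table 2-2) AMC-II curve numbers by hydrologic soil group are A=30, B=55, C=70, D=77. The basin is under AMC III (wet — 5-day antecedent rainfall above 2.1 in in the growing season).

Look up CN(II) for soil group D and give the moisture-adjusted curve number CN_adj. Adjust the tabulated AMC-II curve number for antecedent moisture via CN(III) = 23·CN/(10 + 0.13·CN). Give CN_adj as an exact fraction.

CN_adj = 7700/87 ≈ 88.506

NRCS table: woods, good condition, soil group D → CN(II) = 77
CN(III) from CN(II)=77: (23·77)/(10 + 0.13·77) = 7700/87 ≈ 88.506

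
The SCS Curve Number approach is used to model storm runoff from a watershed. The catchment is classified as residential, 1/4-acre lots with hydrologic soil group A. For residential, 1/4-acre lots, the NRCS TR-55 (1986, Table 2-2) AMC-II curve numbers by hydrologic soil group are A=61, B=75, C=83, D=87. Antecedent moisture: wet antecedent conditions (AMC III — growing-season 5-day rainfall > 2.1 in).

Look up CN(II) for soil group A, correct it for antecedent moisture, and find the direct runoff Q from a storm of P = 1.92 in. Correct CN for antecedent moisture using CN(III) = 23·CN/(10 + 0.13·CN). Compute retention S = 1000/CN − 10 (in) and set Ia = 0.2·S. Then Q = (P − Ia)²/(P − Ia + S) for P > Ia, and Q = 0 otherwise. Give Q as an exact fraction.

NRCS table: residential, 1/4-acre lots, soil group A → CN(II) = 61
CN(III) from CN(II)=61: (23·61)/(10 + 0.13·61) = 140300/1793 ≈ 78.249
Max retention: S = 1000/(140300/1793) − 10 = 3900/1403 in (≈ 2.780 in)
Initial abstraction Ia = S/5 = (3900/1403)/5 = 780/1403 ≈ 0.556 in
Excess rainfall: 1.920 − 0.556 = 1.364 in; P > Ia so Q > 0
Q: (47844/35075)² ÷ (145344/35075) = 47688507/106207100 in (≈ 0.449 in)

Q = 47688507/106207100 in ≈ 0.449 in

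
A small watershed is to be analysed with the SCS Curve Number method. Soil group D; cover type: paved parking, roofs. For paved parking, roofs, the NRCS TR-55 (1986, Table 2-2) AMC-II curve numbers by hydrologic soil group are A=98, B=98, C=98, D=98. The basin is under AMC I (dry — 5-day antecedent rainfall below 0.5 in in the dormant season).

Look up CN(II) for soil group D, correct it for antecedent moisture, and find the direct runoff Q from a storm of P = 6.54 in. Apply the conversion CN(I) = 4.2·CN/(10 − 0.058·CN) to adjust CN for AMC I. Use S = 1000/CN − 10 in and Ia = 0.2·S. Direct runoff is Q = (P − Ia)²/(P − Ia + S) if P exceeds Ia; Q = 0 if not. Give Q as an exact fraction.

Q = 109880979289/18341050350 in ≈ 5.991 in

NRCS table: paved parking, roofs, soil group D → CN(II) = 98
Dry (AMC I): CN(I) = 4.2·98/(10 − 0.058·98) = (2058/5)/(1079/250) = 102900/1079 ≈ 95.366
Max retention: S = 1000/(102900/1079) − 10 = 500/1029 in (≈ 0.486 in)
Initial abstraction Ia = S/5 = (500/1029)/5 = 100/1029 ≈ 0.097 in
Since P=6.540 > Ia=0.097: effective rainfall P−Ia = 331483/51450 in
Q = (331483/51450)²/((331483/51450) + 500/1029) = (109880979289/2647102500)/(356483/51450) = 109880979289/18341050350 in ≈ 5.991 in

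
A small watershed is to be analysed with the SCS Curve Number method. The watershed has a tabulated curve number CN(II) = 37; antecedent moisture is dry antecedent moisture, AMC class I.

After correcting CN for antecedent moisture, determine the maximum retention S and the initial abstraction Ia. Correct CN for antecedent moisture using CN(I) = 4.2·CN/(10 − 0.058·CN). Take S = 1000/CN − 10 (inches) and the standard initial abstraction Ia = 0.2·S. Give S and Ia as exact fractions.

S = 1500/37 in ≈ 40.541 in; Ia = 300/37 in ≈ 8.108 in

Dry (AMC I): CN(I) = 4.2·37/(10 − 0.058·37) = (777/5)/(3927/500) = 3700/187 ≈ 19.786
S = 1000/(3700/187) − 10 = 1500/37 in ≈ 40.541 in
Initial abstraction Ia = S/5 = (1500/37)/5 = 300/37 ≈ 8.108 in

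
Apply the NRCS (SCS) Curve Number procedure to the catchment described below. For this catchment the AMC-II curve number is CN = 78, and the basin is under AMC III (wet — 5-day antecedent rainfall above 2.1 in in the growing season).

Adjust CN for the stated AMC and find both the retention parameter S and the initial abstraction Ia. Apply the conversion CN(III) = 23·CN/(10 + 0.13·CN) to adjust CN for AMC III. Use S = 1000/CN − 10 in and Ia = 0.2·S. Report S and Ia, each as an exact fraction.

Wet (AMC III): CN(III) = 23·78/(10 + 0.13·78) = 1794/(1007/50) = 89700/1007 ≈ 89.076
Retention S: 1000/CN − 10 with CN=89.076 → S = 1100/897 ≈ 1.226 in
Ia = 0.2S: 0.2·1.226 = 0.245 in (exactly 220/897)

S = 1100/897 in ≈ 1.226 in; Ia = 220/897 in ≈ 0.245 in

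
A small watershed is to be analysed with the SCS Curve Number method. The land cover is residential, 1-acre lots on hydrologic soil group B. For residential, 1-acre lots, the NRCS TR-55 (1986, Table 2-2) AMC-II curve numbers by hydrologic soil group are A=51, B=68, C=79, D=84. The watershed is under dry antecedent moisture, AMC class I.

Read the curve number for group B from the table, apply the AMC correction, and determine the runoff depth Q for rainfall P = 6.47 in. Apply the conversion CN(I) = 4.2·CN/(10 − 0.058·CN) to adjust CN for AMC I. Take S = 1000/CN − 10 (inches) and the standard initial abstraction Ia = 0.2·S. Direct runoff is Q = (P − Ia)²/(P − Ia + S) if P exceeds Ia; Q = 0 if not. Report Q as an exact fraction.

Q = 22794658441/19669950300 in ≈ 1.159 in

NRCS table: residential, 1-acre lots, soil group B → CN(II) = 68
Adjust CN=68 to AMC I: 4.2·68/(10 − 0.058·68) → (1428/5) ÷ (757/125) = 35700/757 ≈ 47.160
Max retention: S = 1000/(35700/757) − 10 = 4000/357 in (≈ 11.204 in)
Ia = 0.2·(4000/357) = 800/357 in ≈ 2.241 in
Since P=6.470 > Ia=2.241: effective rainfall P−Ia = 150979/35700 in
Q = (150979/35700)²/((150979/35700) + 4000/357) = (22794658441/1274490000)/(550979/35700) = 22794658441/19669950300 in ≈ 1.159 in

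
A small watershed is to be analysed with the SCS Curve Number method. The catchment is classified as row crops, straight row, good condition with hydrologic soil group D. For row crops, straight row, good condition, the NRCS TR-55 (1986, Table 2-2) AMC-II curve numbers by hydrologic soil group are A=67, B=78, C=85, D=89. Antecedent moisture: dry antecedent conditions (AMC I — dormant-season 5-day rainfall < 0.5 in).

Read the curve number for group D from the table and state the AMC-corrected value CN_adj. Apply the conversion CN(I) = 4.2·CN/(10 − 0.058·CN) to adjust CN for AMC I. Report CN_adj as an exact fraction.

NRCS table: row crops, straight row, good condition, soil group D → CN(II) = 89
Adjust CN=89 to AMC I: 4.2·89/(10 − 0.058·89) → (1869/5) ÷ (2419/500) = 186900/2419 ≈ 77.263

CN_adj = 186900/2419 ≈ 77.263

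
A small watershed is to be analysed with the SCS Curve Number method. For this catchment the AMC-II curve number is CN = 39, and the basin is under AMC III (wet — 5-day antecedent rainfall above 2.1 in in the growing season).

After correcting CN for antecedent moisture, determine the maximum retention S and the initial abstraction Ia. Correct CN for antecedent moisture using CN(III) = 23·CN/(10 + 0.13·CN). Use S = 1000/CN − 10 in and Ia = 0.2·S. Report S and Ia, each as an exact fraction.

S = 6100/897 in ≈ 6.800 in; Ia = 1220/897 in ≈ 1.360 in

Wet (AMC III): CN(III) = 23·39/(10 + 0.13·39) = 897/(1507/100) = 89700/1507 ≈ 59.522
S = 1000/(89700/1507) − 10 = 6100/897 in ≈ 6.800 in
Ia = 0.2S: 0.2·6.800 = 1.360 in (exactly 1220/897)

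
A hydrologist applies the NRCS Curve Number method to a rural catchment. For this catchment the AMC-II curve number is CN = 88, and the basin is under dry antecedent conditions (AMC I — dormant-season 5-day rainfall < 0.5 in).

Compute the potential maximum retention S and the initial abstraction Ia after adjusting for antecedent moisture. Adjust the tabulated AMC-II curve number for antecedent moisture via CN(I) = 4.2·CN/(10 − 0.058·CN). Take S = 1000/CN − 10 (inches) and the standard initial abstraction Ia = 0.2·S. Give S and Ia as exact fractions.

S = 250/77 in ≈ 3.247 in; Ia = 50/77 in ≈ 0.649 in

Adjust CN=88 to AMC I: 4.2·88/(10 − 0.058·88) → (1848/5) ÷ (612/125) = 3850/51 ≈ 75.490
Retention S: 1000/CN − 10 with CN=75.490 → S = 250/77 ≈ 3.247 in
Initial abstraction Ia = S/5 = (250/77)/5 = 50/77 ≈ 0.649 in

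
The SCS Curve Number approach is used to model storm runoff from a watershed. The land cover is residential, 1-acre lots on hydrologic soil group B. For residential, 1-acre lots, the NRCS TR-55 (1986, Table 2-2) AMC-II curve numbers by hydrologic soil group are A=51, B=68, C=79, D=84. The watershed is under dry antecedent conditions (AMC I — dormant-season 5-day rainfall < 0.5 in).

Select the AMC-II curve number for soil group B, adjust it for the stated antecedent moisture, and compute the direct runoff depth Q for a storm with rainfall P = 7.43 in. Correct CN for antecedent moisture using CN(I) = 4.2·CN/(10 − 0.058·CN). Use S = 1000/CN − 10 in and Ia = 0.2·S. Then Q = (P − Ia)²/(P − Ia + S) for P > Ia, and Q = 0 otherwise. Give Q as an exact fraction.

NRCS table: residential, 1-acre lots, soil group B → CN(II) = 68
Adjust CN=68 to AMC I: 4.2·68/(10 − 0.058·68) → (1428/5) ÷ (757/125) = 35700/757 ≈ 47.160
Max retention: S = 1000/(35700/757) − 10 = 4000/357 in (≈ 11.204 in)
Ia = 0.2·(4000/357) = 800/357 in ≈ 2.241 in
P − Ia = 7.430 − 2.241 = 185251/35700 ≈ 5.189 in (> 0, runoff occurs)
Q: (185251/35700)² ÷ (585251/35700) = 34317933001/20893460700 in (≈ 1.643 in)

Q = 34317933001/20893460700 in ≈ 1.643 in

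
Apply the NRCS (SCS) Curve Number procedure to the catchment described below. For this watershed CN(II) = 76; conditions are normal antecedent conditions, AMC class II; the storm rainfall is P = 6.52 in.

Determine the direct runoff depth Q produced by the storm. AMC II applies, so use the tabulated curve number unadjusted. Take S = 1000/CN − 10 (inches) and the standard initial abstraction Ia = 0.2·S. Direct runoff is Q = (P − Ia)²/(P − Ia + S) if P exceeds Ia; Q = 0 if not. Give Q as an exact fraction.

AMC II — tabulated CN = 76 applies directly.
Retention S: 1000/CN − 10 with CN=76.000 → S = 60/19 ≈ 3.158 in
Initial abstraction Ia = S/5 = (60/19)/5 = 12/19 ≈ 0.632 in
Excess rainfall: 6.520 − 0.632 = 5.888 in; P > Ia so Q > 0
Q: (2797/475)² ÷ (4297/475) = 7823209/2041075 in (≈ 3.833 in)

Q = 7823209/2041075 in ≈ 3.833 in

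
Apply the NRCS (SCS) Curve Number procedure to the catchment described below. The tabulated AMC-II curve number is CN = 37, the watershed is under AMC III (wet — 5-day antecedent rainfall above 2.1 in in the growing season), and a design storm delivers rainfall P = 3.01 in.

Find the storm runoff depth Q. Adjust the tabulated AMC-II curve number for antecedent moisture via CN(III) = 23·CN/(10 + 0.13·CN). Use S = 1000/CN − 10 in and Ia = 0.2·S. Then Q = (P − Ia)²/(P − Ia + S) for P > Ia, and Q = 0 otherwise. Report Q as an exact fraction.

CN(III) from CN(II)=37: (23·37)/(10 + 0.13·37) = 85100/1481 ≈ 57.461
S = 1000/(85100/1481) − 10 = 6300/851 in ≈ 7.403 in
Initial abstraction Ia = S/5 = (6300/851)/5 = 1260/851 ≈ 1.481 in
P − Ia = 3.010 − 1.481 = 130151/85100 ≈ 1.529 in (> 0, runoff occurs)
Q = (130151/85100)²/((130151/85100) + 6300/851) = (16939282801/7242010000)/(760151/85100) = 2419897543/9241264300 in ≈ 0.262 in

Q = 2419897543/9241264300 in ≈ 0.262 in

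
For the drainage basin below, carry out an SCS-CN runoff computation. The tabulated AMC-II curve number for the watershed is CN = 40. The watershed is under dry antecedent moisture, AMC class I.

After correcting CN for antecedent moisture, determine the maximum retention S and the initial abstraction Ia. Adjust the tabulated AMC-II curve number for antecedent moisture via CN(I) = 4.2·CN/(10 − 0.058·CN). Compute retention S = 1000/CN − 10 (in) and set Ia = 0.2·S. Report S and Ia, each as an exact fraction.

Dry (AMC I): CN(I) = 4.2·40/(10 − 0.058·40) = 168/(192/25) = 175/8 ≈ 21.875
S = 1000/(175/8) − 10 = 250/7 in ≈ 35.714 in
Initial abstraction Ia = S/5 = (250/7)/5 = 50/7 ≈ 7.143 in

S = 250/7 in ≈ 35.714 in; Ia = 50/7 in ≈ 7.143 in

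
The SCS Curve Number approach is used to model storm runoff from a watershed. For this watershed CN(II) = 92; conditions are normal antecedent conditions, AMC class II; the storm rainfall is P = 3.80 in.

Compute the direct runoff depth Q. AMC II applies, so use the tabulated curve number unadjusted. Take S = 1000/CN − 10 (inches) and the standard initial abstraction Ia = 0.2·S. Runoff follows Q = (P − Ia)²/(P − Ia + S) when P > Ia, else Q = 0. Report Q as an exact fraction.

Q = 173889/59455 in ≈ 2.925 in

CN(II) = 92; AMC II needs no correction.
Max retention: S = 1000/92 − 10 = 20/23 in (≈ 0.870 in)
Ia = 0.2·(20/23) = 4/23 in ≈ 0.174 in
P − Ia = 3.800 − 0.174 = 417/115 ≈ 3.626 in (> 0, runoff occurs)
Q: (417/115)² ÷ (517/115) = 173889/59455 in (≈ 2.925 in)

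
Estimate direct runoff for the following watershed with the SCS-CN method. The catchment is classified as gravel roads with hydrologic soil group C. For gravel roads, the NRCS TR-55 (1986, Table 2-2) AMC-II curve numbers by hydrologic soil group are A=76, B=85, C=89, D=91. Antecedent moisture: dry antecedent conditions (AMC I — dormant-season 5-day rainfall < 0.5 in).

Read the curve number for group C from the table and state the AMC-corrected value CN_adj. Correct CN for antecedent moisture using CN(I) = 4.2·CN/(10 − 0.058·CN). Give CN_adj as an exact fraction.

CN_adj = 186900/2419 ≈ 77.263

NRCS table: gravel roads, soil group C → CN(II) = 89
Dry (AMC I): CN(I) = 4.2·89/(10 − 0.058·89) = (1869/5)/(2419/500) = 186900/2419 ≈ 77.263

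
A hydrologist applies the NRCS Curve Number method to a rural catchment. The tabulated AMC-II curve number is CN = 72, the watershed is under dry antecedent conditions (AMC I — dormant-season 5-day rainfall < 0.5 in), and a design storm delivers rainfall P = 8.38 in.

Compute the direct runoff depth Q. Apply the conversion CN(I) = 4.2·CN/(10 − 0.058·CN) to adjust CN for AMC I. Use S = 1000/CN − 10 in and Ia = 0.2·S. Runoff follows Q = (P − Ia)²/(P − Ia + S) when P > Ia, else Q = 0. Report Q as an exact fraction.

Dry (AMC I): CN(I) = 4.2·72/(10 − 0.058·72) = (1512/5)/(728/125) = 675/13 ≈ 51.923
S = 1000/(675/13) − 10 = 250/27 in ≈ 9.259 in
Ia = 0.2S: 0.2·9.259 = 1.852 in (exactly 50/27)
Excess rainfall: 8.380 − 1.852 = 6.528 in; P > Ia so Q > 0
Q = (8813/1350)²/((8813/1350) + 250/27) = (77668969/1822500)/(21313/1350) = 77668969/28772550 in ≈ 2.699 in

Q = 77668969/28772550 in ≈ 2.699 in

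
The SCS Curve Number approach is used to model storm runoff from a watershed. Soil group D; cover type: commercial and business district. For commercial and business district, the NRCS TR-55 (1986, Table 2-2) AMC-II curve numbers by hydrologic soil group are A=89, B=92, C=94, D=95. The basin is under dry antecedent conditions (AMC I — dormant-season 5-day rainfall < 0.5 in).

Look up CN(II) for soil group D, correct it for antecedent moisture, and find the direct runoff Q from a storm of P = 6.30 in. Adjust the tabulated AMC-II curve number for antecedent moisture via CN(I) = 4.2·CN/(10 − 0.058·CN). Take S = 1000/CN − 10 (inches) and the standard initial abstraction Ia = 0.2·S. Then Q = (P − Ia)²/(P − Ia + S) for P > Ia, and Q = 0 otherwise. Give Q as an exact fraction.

NRCS table: commercial and business district, soil group D → CN(II) = 95
Adjust CN=95 to AMC I: 4.2·95/(10 − 0.058·95) → 399 ÷ (449/100) = 39900/449 ≈ 88.864
Max retention: S = 1000/(39900/449) − 10 = 500/399 in (≈ 1.253 in)
Initial abstraction Ia = S/5 = (500/399)/5 = 100/399 ≈ 0.251 in
P − Ia = 6.300 − 0.251 = 24137/3990 ≈ 6.049 in (> 0, runoff occurs)
Runoff Q = (P−Ia)²/(P−Ia+S) = (6.049)²/(6.049+1.253) = 582594769/116256630 ≈ 5.011 in

Q = 582594769/116256630 in ≈ 5.011 in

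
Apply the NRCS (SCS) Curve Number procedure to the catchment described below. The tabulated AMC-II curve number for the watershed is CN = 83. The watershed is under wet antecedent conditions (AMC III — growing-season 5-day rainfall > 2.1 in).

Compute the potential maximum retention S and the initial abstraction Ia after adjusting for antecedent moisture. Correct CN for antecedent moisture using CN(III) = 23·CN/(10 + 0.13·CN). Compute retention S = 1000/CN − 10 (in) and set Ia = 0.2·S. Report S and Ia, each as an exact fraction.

Adjust CN=83 to AMC III: 23·83/(10 + 0.13·83) → 1909 ÷ (2079/100) = 190900/2079 ≈ 91.823
Retention S: 1000/CN − 10 with CN=91.823 → S = 1700/1909 ≈ 0.891 in
Ia = 0.2S: 0.2·0.891 = 0.178 in (exactly 340/1909)

S = 1700/1909 in ≈ 0.891 in; Ia = 340/1909 in ≈ 0.178 in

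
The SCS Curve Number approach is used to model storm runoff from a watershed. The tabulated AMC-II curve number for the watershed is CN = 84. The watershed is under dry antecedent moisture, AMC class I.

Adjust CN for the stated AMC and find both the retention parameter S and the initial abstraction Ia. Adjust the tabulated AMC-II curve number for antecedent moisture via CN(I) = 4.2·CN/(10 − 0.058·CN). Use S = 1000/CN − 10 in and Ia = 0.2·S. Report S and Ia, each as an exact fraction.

S = 2000/441 in ≈ 4.535 in; Ia = 400/441 in ≈ 0.907 in

Adjust CN=84 to AMC I: 4.2·84/(10 − 0.058·84) → (1764/5) ÷ (641/125) = 44100/641 ≈ 68.799
Max retention: S = 1000/(44100/641) − 10 = 2000/441 in (≈ 4.535 in)
Initial abstraction Ia = S/5 = (2000/441)/5 = 400/441 ≈ 0.907 in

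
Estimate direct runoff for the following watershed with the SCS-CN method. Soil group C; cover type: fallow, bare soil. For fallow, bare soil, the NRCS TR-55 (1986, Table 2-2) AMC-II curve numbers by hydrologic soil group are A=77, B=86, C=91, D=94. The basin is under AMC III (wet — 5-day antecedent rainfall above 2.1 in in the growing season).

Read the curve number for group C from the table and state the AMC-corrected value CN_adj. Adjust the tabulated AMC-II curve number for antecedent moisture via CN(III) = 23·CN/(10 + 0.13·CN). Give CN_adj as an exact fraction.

CN_adj = 209300/2183 ≈ 95.877

NRCS table: fallow, bare soil, soil group C → CN(II) = 91
CN(III) from CN(II)=91: (23·91)/(10 + 0.13·91) = 209300/2183 ≈ 95.877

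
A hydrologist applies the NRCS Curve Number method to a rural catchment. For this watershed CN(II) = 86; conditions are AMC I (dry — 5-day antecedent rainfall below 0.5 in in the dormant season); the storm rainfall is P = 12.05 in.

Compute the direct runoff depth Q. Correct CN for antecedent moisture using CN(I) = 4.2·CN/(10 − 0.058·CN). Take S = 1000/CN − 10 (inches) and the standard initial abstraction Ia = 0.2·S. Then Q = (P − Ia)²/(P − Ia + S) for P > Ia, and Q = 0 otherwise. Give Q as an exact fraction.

Dry (AMC I): CN(I) = 4.2·86/(10 − 0.058·86) = (1806/5)/(1253/250) = 12900/179 ≈ 72.067
Max retention: S = 1000/(12900/179) − 10 = 500/129 in (≈ 3.876 in)
Initial abstraction Ia = S/5 = (500/129)/5 = 100/129 ≈ 0.775 in
Since P=12.050 > Ia=0.775: effective rainfall P−Ia = 29089/2580 in
Q: (29089/2580)² ÷ (39089/2580) = 846169921/100849620 in (≈ 8.390 in)

Q = 846169921/100849620 in ≈ 8.390 in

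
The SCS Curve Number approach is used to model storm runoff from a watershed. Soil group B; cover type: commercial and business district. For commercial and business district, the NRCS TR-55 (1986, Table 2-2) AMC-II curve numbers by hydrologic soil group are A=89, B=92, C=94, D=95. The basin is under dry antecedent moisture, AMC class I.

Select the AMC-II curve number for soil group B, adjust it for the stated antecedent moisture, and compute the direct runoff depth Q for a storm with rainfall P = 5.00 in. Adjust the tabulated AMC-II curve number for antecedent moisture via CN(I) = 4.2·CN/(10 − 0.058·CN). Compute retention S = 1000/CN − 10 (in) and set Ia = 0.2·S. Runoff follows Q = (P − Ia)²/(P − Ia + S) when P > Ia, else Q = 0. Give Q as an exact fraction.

NRCS table: commercial and business district, soil group B → CN(II) = 92
Adjust CN=92 to AMC I: 4.2·92/(10 − 0.058·92) → (1932/5) ÷ (583/125) = 48300/583 ≈ 82.847
Retention S: 1000/CN − 10 with CN=82.847 → S = 1000/483 ≈ 2.070 in
Ia = 0.2S: 0.2·2.070 = 0.414 in (exactly 200/483)
Since P=5.000 > Ia=0.414: effective rainfall P−Ia = 2215/483 in
Q: (2215/483)² ÷ (3215/483) = 981245/310569 in (≈ 3.160 in)

Q = 981245/310569 in ≈ 3.160 in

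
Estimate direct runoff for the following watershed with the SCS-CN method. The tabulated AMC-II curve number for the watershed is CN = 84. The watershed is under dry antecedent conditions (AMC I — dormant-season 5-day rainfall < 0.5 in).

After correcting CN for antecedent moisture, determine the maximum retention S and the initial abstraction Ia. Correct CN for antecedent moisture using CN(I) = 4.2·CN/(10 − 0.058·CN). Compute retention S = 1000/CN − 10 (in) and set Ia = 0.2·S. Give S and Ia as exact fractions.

S = 2000/441 in ≈ 4.535 in; Ia = 400/441 in ≈ 0.907 in

Dry (AMC I): CN(I) = 4.2·84/(10 − 0.058·84) = (1764/5)/(641/125) = 44100/641 ≈ 68.799
Retention S: 1000/CN − 10 with CN=68.799 → S = 2000/441 ≈ 4.535 in
Initial abstraction Ia = S/5 = (2000/441)/5 = 400/441 ≈ 0.907 in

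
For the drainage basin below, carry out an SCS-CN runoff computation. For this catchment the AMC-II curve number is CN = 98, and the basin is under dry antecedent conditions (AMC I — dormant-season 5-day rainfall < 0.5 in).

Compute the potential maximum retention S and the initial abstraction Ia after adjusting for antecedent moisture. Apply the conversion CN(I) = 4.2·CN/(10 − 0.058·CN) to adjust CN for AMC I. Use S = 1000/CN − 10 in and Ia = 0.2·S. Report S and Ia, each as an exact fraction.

S = 500/1029 in ≈ 0.486 in; Ia = 100/1029 in ≈ 0.097 in

CN(I) from CN(II)=98: (4.2·98)/(10 − 0.058·98) = 102900/1079 ≈ 95.366
S = 1000/(102900/1079) − 10 = 500/1029 in ≈ 0.486 in
Ia = 0.2·(500/1029) = 100/1029 in ≈ 0.097 in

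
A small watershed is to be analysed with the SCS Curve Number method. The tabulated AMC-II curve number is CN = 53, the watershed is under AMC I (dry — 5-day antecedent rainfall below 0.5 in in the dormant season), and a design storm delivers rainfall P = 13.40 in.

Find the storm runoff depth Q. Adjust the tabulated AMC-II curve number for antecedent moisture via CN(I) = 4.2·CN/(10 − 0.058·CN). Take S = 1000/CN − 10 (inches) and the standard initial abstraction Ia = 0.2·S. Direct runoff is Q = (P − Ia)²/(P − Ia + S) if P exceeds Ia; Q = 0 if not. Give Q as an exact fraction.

Q = 2608247041/938097615 in ≈ 2.780 in

CN(I) from CN(II)=53: (4.2·53)/(10 − 0.058·53) = 111300/3463 ≈ 32.140
S = 1000/(111300/3463) − 10 = 23500/1113 in ≈ 21.114 in
Ia = 0.2·(23500/1113) = 4700/1113 in ≈ 4.223 in
Excess rainfall: 13.400 − 4.223 = 9.177 in; P > Ia so Q > 0
Q: (51071/5565)² ÷ (168571/5565) = 2608247041/938097615 in (≈ 2.780 in)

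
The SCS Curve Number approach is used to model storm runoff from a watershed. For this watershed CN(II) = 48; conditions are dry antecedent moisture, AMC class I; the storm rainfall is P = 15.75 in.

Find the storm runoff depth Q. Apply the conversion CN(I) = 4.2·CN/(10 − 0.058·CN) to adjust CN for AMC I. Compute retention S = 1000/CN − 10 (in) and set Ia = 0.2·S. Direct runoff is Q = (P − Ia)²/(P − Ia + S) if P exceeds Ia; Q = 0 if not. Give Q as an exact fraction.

Adjust CN=48 to AMC I: 4.2·48/(10 − 0.058·48) → (1008/5) ÷ (902/125) = 12600/451 ≈ 27.938
S = 1000/(12600/451) − 10 = 1625/63 in ≈ 25.794 in
Ia = 0.2S: 0.2·25.794 = 5.159 in (exactly 325/63)
Since P=15.750 > Ia=5.159: effective rainfall P−Ia = 2669/252 in
Q = (2669/252)²/((2669/252) + 1625/63) = (7123561/63504)/(9169/252) = 7123561/2310588 in ≈ 3.083 in

Q = 7123561/2310588 in ≈ 3.083 in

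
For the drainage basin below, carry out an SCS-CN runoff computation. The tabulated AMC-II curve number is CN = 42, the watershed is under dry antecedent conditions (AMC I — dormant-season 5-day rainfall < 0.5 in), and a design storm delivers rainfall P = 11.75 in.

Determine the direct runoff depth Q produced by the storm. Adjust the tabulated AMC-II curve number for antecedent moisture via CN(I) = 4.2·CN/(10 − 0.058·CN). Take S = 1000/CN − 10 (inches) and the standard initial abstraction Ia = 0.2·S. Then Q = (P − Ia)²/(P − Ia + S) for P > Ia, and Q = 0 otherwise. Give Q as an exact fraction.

Dry (AMC I): CN(I) = 4.2·42/(10 − 0.058·42) = (882/5)/(1891/250) = 44100/1891 ≈ 23.321
Retention S: 1000/CN − 10 with CN=23.321 → S = 14500/441 ≈ 32.880 in
Ia = 0.2·(14500/441) = 2900/441 in ≈ 6.576 in
Excess rainfall: 11.750 − 6.576 = 5.174 in; P > Ia so Q > 0
Runoff Q = (P−Ia)²/(P−Ia+S) = (5.174)²/(5.174+32.880) = 83302129/118412028 ≈ 0.703 in

Q = 83302129/118412028 in ≈ 0.703 in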